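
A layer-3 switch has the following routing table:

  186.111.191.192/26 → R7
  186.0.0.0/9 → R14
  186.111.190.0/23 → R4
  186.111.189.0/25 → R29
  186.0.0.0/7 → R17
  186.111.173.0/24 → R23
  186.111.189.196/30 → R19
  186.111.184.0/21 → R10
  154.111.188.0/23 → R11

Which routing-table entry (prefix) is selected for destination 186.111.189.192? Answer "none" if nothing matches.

Entries matching 186.111.189.192:
  186.0.0.0/7 (186.0.0.0 - 187.255.255.255)
  186.0.0.0/9 (186.0.0.0 - 186.127.255.255)
  186.111.184.0/21 (186.111.184.0 - 186.111.191.255)
Most specific is 186.111.184.0/21.

186.111.184.0/21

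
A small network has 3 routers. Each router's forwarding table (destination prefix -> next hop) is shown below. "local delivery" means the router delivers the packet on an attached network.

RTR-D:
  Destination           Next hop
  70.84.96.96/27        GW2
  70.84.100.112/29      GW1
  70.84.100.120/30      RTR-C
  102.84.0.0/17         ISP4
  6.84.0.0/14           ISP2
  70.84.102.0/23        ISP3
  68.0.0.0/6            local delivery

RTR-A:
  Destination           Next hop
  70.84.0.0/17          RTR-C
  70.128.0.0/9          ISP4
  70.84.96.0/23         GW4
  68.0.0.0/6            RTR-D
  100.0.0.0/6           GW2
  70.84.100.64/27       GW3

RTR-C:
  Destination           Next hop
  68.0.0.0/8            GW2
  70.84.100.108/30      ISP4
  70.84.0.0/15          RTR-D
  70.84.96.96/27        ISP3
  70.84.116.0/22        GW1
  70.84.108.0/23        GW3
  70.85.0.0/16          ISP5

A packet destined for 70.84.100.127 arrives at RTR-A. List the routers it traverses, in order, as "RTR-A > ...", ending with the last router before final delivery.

At RTR-A: longest match for 70.84.100.127 is 70.84.0.0/17 -> RTR-C
At RTR-C: longest match for 70.84.100.127 is 70.84.0.0/15 -> RTR-D
At RTR-D: longest match for 70.84.100.127 is 68.0.0.0/6 -> local delivery

RTR-A > RTR-C > RTR-D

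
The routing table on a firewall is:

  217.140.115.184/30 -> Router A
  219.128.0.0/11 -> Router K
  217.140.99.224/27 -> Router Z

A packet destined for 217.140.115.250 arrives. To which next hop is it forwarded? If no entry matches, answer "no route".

no route

No entry's prefix contains 217.140.115.250; there is no default route.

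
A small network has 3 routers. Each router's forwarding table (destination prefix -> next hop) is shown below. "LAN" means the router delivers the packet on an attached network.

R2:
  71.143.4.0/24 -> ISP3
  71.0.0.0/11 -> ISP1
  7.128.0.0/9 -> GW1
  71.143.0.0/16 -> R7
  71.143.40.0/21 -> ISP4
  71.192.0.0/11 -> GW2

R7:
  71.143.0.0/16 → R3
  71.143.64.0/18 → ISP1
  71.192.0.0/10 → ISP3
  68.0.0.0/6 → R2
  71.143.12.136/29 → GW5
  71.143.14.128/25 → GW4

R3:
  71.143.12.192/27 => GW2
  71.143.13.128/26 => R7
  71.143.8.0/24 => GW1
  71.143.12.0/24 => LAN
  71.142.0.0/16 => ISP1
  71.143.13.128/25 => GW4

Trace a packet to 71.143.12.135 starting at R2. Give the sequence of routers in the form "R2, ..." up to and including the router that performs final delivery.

At R2: longest match for 71.143.12.135 is 71.143.0.0/16 -> R7
At R7: longest match for 71.143.12.135 is 71.143.0.0/16 -> R3
At R3: longest match for 71.143.12.135 is 71.143.12.0/24 -> LAN

R2, R7, R3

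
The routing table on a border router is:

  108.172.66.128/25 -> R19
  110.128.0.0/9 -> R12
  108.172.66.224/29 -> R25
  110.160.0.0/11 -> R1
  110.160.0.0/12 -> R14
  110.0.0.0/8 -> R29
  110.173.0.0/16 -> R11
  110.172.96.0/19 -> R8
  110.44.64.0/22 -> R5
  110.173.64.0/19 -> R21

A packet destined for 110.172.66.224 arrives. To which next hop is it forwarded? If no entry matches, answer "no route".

Routes whose prefix contains 110.172.66.224:
  110.0.0.0/8 (110.0.0.0 - 110.255.255.255) -> R29
  110.128.0.0/9 (110.128.0.0 - 110.255.255.255) -> R12
  110.160.0.0/11 (110.160.0.0 - 110.191.255.255) -> R1
  110.160.0.0/12 (110.160.0.0 - 110.175.255.255) -> R14
More-specific entries that do NOT match:
  108.172.66.224/29 (108.172.66.224 - 108.172.66.231) does not contain 110.172.66.224
  108.172.66.128/25 (108.172.66.128 - 108.172.66.255) does not contain 110.172.66.224
  110.44.64.0/22 (110.44.64.0 - 110.44.67.255) does not contain 110.172.66.224
  110.172.96.0/19 (110.172.96.0 - 110.172.127.255) does not contain 110.172.66.224
  110.173.64.0/19 (110.173.64.0 - 110.173.95.255) does not contain 110.172.66.224
  110.173.0.0/16 (110.173.0.0 - 110.173.255.255) does not contain 110.172.66.224
Longest matching prefix is /12 -> next hop R14.

R14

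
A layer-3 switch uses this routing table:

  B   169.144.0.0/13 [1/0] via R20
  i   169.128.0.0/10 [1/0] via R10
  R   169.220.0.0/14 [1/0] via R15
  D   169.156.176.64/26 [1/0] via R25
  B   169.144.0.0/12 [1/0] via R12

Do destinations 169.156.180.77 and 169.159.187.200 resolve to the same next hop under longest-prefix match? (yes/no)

yes

169.156.180.77: longest match 169.144.0.0/12 -> R12
169.159.187.200: longest match 169.144.0.0/12 -> R12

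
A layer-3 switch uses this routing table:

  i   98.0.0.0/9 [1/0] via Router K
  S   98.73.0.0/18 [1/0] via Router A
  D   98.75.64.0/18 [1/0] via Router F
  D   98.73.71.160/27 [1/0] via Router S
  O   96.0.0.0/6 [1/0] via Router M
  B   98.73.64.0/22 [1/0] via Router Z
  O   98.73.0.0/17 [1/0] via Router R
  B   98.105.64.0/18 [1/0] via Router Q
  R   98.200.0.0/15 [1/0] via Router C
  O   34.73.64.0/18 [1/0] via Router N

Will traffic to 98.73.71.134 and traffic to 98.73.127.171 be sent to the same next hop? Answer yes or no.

98.73.71.134: longest match 98.73.0.0/17 -> Router R
98.73.127.171: longest match 98.73.0.0/17 -> Router R

yes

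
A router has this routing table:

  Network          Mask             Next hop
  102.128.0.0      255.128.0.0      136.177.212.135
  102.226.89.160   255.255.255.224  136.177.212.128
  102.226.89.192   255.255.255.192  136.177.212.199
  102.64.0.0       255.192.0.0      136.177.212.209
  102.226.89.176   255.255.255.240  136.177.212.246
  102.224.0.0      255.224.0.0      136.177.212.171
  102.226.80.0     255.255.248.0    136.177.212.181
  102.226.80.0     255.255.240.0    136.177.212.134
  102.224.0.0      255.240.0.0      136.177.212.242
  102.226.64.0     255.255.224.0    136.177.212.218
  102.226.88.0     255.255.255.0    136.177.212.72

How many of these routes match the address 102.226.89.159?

5

Prefixes containing 102.226.89.159:
  102.128.0.0/9 (102.128.0.0 - 102.255.255.255)
  102.224.0.0/11 (102.224.0.0 - 102.255.255.255)
  102.224.0.0/12 (102.224.0.0 - 102.239.255.255)
  102.226.64.0/19 (102.226.64.0 - 102.226.95.255)
  102.226.80.0/20 (102.226.80.0 - 102.226.95.255)
Total matching entries: 5.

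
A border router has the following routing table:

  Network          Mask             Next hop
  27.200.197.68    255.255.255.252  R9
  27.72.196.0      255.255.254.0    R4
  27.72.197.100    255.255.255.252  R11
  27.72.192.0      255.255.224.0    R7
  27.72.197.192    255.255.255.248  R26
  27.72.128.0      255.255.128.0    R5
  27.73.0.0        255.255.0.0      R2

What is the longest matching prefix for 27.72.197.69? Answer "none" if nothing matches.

27.72.196.0/23

Entries matching 27.72.197.69:
  27.72.128.0/17 (27.72.128.0 - 27.72.255.255)
  27.72.192.0/19 (27.72.192.0 - 27.72.223.255)
  27.72.196.0/23 (27.72.196.0 - 27.72.197.255)
Most specific is 27.72.196.0/23.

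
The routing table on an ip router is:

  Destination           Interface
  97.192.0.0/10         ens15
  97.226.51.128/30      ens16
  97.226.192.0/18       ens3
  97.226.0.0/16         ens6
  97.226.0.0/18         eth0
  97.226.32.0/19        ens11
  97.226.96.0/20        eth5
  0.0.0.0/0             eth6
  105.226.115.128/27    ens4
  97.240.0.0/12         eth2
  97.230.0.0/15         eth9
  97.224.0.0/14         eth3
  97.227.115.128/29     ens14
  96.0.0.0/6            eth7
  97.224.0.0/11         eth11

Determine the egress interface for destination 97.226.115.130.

Routes whose prefix contains 97.226.115.130:
  0.0.0.0/0 (default, matches everything) -> eth6
  96.0.0.0/6 (96.0.0.0 - 99.255.255.255) -> eth7
  97.192.0.0/10 (97.192.0.0 - 97.255.255.255) -> ens15
  97.224.0.0/11 (97.224.0.0 - 97.255.255.255) -> eth11
  97.224.0.0/14 (97.224.0.0 - 97.227.255.255) -> eth3
  97.226.0.0/16 (97.226.0.0 - 97.226.255.255) -> ens6
More-specific entries that do NOT match:
  97.226.51.128/30 (97.226.51.128 - 97.226.51.131) does not contain 97.226.115.130
  97.227.115.128/29 (97.227.115.128 - 97.227.115.135) does not contain 97.226.115.130
  105.226.115.128/27 (105.226.115.128 - 105.226.115.159) does not contain 97.226.115.130
  97.226.96.0/20 (97.226.96.0 - 97.226.111.255) does not contain 97.226.115.130
  97.226.32.0/19 (97.226.32.0 - 97.226.63.255) does not contain 97.226.115.130
  97.226.192.0/18 (97.226.192.0 - 97.226.255.255) does not contain 97.226.115.130
  97.226.0.0/18 (97.226.0.0 - 97.226.63.255) does not contain 97.226.115.130
Longest matching prefix is /16 -> interface ens6.

ens6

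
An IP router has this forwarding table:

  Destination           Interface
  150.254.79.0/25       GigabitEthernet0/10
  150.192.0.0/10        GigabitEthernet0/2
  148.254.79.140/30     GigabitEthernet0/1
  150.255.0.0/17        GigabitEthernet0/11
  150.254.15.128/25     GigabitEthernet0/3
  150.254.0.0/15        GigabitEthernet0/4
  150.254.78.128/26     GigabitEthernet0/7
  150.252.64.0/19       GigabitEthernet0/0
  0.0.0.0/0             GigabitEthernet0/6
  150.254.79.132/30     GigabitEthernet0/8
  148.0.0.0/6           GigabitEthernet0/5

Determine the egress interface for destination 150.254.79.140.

Routes whose prefix contains 150.254.79.140:
  0.0.0.0/0 (default, matches everything) -> GigabitEthernet0/6
  148.0.0.0/6 (148.0.0.0 - 151.255.255.255) -> GigabitEthernet0/5
  150.192.0.0/10 (150.192.0.0 - 150.255.255.255) -> GigabitEthernet0/2
  150.254.0.0/15 (150.254.0.0 - 150.255.255.255) -> GigabitEthernet0/4
More-specific entries that do NOT match:
  148.254.79.140/30 (148.254.79.140 - 148.254.79.143) does not contain 150.254.79.140
  150.254.79.132/30 (150.254.79.132 - 150.254.79.135) does not contain 150.254.79.140
  150.254.78.128/26 (150.254.78.128 - 150.254.78.191) does not contain 150.254.79.140
  150.254.79.0/25 (150.254.79.0 - 150.254.79.127) does not contain 150.254.79.140
  150.254.15.128/25 (150.254.15.128 - 150.254.15.255) does not contain 150.254.79.140
  150.252.64.0/19 (150.252.64.0 - 150.252.95.255) does not contain 150.254.79.140
  150.255.0.0/17 (150.255.0.0 - 150.255.127.255) does not contain 150.254.79.140
Longest matching prefix is /15 -> interface GigabitEthernet0/4.

GigabitEthernet0/4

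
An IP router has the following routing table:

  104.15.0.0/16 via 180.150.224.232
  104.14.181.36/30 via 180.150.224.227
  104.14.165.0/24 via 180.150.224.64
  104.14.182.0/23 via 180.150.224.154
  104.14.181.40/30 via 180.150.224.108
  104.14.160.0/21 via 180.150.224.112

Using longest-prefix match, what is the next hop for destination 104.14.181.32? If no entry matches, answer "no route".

No entry's prefix contains 104.14.181.32; there is no default route.

no route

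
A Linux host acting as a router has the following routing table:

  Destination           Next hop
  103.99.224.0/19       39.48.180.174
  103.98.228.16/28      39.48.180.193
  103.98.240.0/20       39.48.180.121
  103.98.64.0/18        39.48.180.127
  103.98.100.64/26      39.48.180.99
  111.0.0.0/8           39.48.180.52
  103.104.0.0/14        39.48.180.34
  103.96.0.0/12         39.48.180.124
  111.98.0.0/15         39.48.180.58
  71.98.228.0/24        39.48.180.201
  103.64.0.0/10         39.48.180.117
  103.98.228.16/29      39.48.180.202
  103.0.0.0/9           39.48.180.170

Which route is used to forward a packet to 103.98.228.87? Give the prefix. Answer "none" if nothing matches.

Entries matching 103.98.228.87:
  103.0.0.0/9 (103.0.0.0 - 103.127.255.255)
  103.64.0.0/10 (103.64.0.0 - 103.127.255.255)
  103.96.0.0/12 (103.96.0.0 - 103.111.255.255)
Most specific is 103.96.0.0/12.

103.96.0.0/12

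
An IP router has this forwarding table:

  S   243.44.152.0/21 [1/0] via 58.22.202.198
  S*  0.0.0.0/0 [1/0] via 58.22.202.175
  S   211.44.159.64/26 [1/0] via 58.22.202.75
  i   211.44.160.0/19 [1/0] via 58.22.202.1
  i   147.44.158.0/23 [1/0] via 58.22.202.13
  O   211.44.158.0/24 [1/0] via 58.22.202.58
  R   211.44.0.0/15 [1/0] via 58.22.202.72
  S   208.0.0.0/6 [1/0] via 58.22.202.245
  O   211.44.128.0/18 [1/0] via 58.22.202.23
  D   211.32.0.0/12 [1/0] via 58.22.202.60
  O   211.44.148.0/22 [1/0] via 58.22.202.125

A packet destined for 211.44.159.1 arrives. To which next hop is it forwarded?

58.22.202.23

Routes whose prefix contains 211.44.159.1:
  0.0.0.0/0 (default, matches everything) -> 58.22.202.175
  208.0.0.0/6 (208.0.0.0 - 211.255.255.255) -> 58.22.202.245
  211.32.0.0/12 (211.32.0.0 - 211.47.255.255) -> 58.22.202.60
  211.44.0.0/15 (211.44.0.0 - 211.45.255.255) -> 58.22.202.72
  211.44.128.0/18 (211.44.128.0 - 211.44.191.255) -> 58.22.202.23
More-specific entries that do NOT match:
  211.44.159.64/26 (211.44.159.64 - 211.44.159.127) does not contain 211.44.159.1
  211.44.158.0/24 (211.44.158.0 - 211.44.158.255) does not contain 211.44.159.1
  147.44.158.0/23 (147.44.158.0 - 147.44.159.255) does not contain 211.44.159.1
  211.44.148.0/22 (211.44.148.0 - 211.44.151.255) does not contain 211.44.159.1
  243.44.152.0/21 (243.44.152.0 - 243.44.159.255) does not contain 211.44.159.1
  211.44.160.0/19 (211.44.160.0 - 211.44.191.255) does not contain 211.44.159.1
Longest matching prefix is /18 -> next hop 58.22.202.23.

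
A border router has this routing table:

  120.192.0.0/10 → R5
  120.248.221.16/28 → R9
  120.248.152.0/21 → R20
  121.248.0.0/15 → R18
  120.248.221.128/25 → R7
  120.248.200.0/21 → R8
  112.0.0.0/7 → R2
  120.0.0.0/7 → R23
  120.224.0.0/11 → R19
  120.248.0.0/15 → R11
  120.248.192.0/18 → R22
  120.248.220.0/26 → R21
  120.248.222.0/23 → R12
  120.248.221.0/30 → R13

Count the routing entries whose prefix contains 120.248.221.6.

Prefixes containing 120.248.221.6:
  120.0.0.0/7 (120.0.0.0 - 121.255.255.255)
  120.192.0.0/10 (120.192.0.0 - 120.255.255.255)
  120.224.0.0/11 (120.224.0.0 - 120.255.255.255)
  120.248.0.0/15 (120.248.0.0 - 120.249.255.255)
  120.248.192.0/18 (120.248.192.0 - 120.248.255.255)
Total matching entries: 5.

5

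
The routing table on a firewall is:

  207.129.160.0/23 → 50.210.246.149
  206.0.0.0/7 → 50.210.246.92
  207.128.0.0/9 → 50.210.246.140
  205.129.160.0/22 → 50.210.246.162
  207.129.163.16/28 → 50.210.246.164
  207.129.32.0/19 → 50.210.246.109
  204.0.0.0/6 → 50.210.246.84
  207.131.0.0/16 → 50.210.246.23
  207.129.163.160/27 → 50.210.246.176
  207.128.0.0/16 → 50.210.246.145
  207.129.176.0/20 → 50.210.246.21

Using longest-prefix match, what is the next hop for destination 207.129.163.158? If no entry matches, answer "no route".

Routes whose prefix contains 207.129.163.158:
  204.0.0.0/6 (204.0.0.0 - 207.255.255.255) -> 50.210.246.84
  206.0.0.0/7 (206.0.0.0 - 207.255.255.255) -> 50.210.246.92
  207.128.0.0/9 (207.128.0.0 - 207.255.255.255) -> 50.210.246.140
More-specific entries that do NOT match:
  207.129.163.16/28 (207.129.163.16 - 207.129.163.31) does not contain 207.129.163.158
  207.129.163.160/27 (207.129.163.160 - 207.129.163.191) does not contain 207.129.163.158
  207.129.160.0/23 (207.129.160.0 - 207.129.161.255) does not contain 207.129.163.158
  205.129.160.0/22 (205.129.160.0 - 205.129.163.255) does not contain 207.129.163.158
  207.129.176.0/20 (207.129.176.0 - 207.129.191.255) does not contain 207.129.163.158
  207.129.32.0/19 (207.129.32.0 - 207.129.63.255) does not contain 207.129.163.158
  207.131.0.0/16 (207.131.0.0 - 207.131.255.255) does not contain 207.129.163.158
  207.128.0.0/16 (207.128.0.0 - 207.128.255.255) does not contain 207.129.163.158
Longest matching prefix is /9 -> next hop 50.210.246.140.

50.210.246.140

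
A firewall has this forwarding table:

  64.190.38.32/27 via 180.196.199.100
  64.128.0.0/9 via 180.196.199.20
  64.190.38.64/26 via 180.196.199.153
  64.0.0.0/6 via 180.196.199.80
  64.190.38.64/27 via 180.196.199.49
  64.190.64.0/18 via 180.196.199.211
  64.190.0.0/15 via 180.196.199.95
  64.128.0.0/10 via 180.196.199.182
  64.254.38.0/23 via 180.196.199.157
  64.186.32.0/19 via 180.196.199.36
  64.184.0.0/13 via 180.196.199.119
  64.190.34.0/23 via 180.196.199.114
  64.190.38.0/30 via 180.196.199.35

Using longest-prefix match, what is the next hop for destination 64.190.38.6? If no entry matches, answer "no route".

Routes whose prefix contains 64.190.38.6:
  64.0.0.0/6 (64.0.0.0 - 67.255.255.255) -> 180.196.199.80
  64.128.0.0/9 (64.128.0.0 - 64.255.255.255) -> 180.196.199.20
  64.128.0.0/10 (64.128.0.0 - 64.191.255.255) -> 180.196.199.182
  64.184.0.0/13 (64.184.0.0 - 64.191.255.255) -> 180.196.199.119
  64.190.0.0/15 (64.190.0.0 - 64.191.255.255) -> 180.196.199.95
More-specific entries that do NOT match:
  64.190.38.0/30 (64.190.38.0 - 64.190.38.3) does not contain 64.190.38.6
  64.190.38.32/27 (64.190.38.32 - 64.190.38.63) does not contain 64.190.38.6
  64.190.38.64/27 (64.190.38.64 - 64.190.38.95) does not contain 64.190.38.6
  64.190.38.64/26 (64.190.38.64 - 64.190.38.127) does not contain 64.190.38.6
  64.254.38.0/23 (64.254.38.0 - 64.254.39.255) does not contain 64.190.38.6
  64.190.34.0/23 (64.190.34.0 - 64.190.35.255) does not contain 64.190.38.6
  64.186.32.0/19 (64.186.32.0 - 64.186.63.255) does not contain 64.190.38.6
  64.190.64.0/18 (64.190.64.0 - 64.190.127.255) does not contain 64.190.38.6
Longest matching prefix is /15 -> next hop 180.196.199.95.

180.196.199.95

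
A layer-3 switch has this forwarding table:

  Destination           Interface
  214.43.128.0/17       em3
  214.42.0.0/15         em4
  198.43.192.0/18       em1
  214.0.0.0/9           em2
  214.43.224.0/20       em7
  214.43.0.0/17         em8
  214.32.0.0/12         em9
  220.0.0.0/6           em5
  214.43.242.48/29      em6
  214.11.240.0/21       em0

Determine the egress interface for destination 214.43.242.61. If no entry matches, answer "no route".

Routes whose prefix contains 214.43.242.61:
  214.0.0.0/9 (214.0.0.0 - 214.127.255.255) -> em2
  214.32.0.0/12 (214.32.0.0 - 214.47.255.255) -> em9
  214.42.0.0/15 (214.42.0.0 - 214.43.255.255) -> em4
  214.43.128.0/17 (214.43.128.0 - 214.43.255.255) -> em3
More-specific entries that do NOT match:
  214.43.242.48/29 (214.43.242.48 - 214.43.242.55) does not contain 214.43.242.61
  214.11.240.0/21 (214.11.240.0 - 214.11.247.255) does not contain 214.43.242.61
  214.43.224.0/20 (214.43.224.0 - 214.43.239.255) does not contain 214.43.242.61
  198.43.192.0/18 (198.43.192.0 - 198.43.255.255) does not contain 214.43.242.61
Longest matching prefix is /17 -> interface em3.

em3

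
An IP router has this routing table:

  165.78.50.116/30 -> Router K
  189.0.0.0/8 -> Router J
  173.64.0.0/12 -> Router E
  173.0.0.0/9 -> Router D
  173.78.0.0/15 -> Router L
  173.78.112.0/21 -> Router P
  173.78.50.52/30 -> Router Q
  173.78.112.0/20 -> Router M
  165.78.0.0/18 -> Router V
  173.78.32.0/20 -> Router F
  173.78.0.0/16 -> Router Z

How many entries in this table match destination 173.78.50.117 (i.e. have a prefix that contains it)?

4

Prefixes containing 173.78.50.117:
  173.0.0.0/9 (173.0.0.0 - 173.127.255.255)
  173.64.0.0/12 (173.64.0.0 - 173.79.255.255)
  173.78.0.0/15 (173.78.0.0 - 173.79.255.255)
  173.78.0.0/16 (173.78.0.0 - 173.78.255.255)
Total matching entries: 4.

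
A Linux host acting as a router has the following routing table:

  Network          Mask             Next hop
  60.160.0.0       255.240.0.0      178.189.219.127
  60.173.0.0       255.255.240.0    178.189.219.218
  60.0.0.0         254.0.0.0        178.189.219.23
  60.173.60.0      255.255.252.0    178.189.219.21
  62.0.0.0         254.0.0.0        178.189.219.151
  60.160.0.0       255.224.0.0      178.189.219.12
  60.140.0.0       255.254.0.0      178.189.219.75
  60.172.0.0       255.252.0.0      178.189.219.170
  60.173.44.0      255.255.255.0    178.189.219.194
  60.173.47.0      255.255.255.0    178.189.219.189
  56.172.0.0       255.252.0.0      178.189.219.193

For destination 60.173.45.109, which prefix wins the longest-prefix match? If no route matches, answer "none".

60.172.0.0/14

Entries matching 60.173.45.109:
  60.0.0.0/7 (60.0.0.0 - 61.255.255.255)
  60.160.0.0/11 (60.160.0.0 - 60.191.255.255)
  60.160.0.0/12 (60.160.0.0 - 60.175.255.255)
  60.172.0.0/14 (60.172.0.0 - 60.175.255.255)
Most specific is 60.172.0.0/14.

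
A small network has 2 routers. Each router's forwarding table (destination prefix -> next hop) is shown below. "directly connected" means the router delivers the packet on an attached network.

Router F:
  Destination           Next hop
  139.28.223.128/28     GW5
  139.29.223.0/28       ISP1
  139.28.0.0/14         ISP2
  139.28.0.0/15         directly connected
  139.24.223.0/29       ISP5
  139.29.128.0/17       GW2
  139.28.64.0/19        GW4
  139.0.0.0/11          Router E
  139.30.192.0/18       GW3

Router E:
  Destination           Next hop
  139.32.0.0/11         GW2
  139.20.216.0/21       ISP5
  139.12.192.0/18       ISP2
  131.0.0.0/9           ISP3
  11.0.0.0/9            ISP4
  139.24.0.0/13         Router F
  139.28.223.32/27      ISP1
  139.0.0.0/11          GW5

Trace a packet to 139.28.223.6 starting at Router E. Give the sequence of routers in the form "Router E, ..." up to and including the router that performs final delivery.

At Router E: longest match for 139.28.223.6 is 139.24.0.0/13 -> Router F
At Router F: longest match for 139.28.223.6 is 139.28.0.0/15 -> directly connected

Router E, Router F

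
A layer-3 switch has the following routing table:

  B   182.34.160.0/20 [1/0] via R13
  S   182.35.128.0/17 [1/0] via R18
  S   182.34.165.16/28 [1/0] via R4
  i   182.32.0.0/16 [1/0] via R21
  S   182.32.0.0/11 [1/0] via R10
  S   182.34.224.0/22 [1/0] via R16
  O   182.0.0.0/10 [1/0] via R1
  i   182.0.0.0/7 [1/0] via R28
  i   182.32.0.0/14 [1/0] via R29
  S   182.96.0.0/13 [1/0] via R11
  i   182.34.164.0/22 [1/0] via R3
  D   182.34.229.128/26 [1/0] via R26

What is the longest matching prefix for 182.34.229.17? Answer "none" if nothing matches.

182.32.0.0/14

Entries matching 182.34.229.17:
  182.0.0.0/7 (182.0.0.0 - 183.255.255.255)
  182.0.0.0/10 (182.0.0.0 - 182.63.255.255)
  182.32.0.0/11 (182.32.0.0 - 182.63.255.255)
  182.32.0.0/14 (182.32.0.0 - 182.35.255.255)
Most specific is 182.32.0.0/14.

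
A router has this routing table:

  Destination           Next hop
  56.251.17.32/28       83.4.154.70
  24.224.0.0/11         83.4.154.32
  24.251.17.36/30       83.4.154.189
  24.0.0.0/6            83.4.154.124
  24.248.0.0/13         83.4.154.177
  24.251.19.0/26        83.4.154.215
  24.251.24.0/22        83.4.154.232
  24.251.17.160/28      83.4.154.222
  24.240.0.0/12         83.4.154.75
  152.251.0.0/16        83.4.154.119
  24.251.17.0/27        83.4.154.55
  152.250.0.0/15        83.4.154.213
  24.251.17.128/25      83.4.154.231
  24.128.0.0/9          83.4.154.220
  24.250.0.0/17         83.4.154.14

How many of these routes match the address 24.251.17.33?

5

Prefixes containing 24.251.17.33:
  24.0.0.0/6 (24.0.0.0 - 27.255.255.255)
  24.128.0.0/9 (24.128.0.0 - 24.255.255.255)
  24.224.0.0/11 (24.224.0.0 - 24.255.255.255)
  24.240.0.0/12 (24.240.0.0 - 24.255.255.255)
  24.248.0.0/13 (24.248.0.0 - 24.255.255.255)
Total matching entries: 5.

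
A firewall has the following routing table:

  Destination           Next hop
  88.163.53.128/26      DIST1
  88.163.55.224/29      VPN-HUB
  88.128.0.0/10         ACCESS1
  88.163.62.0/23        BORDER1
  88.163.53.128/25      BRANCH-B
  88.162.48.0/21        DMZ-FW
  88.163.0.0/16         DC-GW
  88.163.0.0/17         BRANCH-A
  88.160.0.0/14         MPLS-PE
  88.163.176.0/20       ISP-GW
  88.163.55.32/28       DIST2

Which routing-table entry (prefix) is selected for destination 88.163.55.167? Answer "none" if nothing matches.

Entries matching 88.163.55.167:
  88.128.0.0/10 (88.128.0.0 - 88.191.255.255)
  88.160.0.0/14 (88.160.0.0 - 88.163.255.255)
  88.163.0.0/16 (88.163.0.0 - 88.163.255.255)
  88.163.0.0/17 (88.163.0.0 - 88.163.127.255)
Most specific is 88.163.0.0/17.

88.163.0.0/17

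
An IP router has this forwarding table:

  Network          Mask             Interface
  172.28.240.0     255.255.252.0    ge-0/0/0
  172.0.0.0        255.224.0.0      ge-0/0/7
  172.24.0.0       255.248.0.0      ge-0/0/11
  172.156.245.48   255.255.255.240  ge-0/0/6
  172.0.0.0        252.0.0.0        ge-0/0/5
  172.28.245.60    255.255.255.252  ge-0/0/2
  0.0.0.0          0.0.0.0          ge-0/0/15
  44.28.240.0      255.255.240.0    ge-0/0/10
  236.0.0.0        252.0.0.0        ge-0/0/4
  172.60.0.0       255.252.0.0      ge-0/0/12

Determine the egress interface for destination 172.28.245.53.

ge-0/0/11

Routes whose prefix contains 172.28.245.53:
  0.0.0.0/0 (default, matches everything) -> ge-0/0/15
  172.0.0.0/6 (172.0.0.0 - 175.255.255.255) -> ge-0/0/5
  172.0.0.0/11 (172.0.0.0 - 172.31.255.255) -> ge-0/0/7
  172.24.0.0/13 (172.24.0.0 - 172.31.255.255) -> ge-0/0/11
More-specific entries that do NOT match:
  172.28.245.60/30 (172.28.245.60 - 172.28.245.63) does not contain 172.28.245.53
  172.156.245.48/28 (172.156.245.48 - 172.156.245.63) does not contain 172.28.245.53
  172.28.240.0/22 (172.28.240.0 - 172.28.243.255) does not contain 172.28.245.53
  44.28.240.0/20 (44.28.240.0 - 44.28.255.255) does not contain 172.28.245.53
  172.60.0.0/14 (172.60.0.0 - 172.63.255.255) does not contain 172.28.245.53
Longest matching prefix is /13 -> interface ge-0/0/11.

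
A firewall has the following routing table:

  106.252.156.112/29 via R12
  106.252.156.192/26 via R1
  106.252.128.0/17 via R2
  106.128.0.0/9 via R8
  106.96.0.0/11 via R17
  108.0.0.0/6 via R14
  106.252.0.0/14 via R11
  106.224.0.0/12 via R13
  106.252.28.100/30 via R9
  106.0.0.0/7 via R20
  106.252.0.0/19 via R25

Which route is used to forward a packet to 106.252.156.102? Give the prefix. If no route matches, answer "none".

Entries matching 106.252.156.102:
  106.0.0.0/7 (106.0.0.0 - 107.255.255.255)
  106.128.0.0/9 (106.128.0.0 - 106.255.255.255)
  106.252.0.0/14 (106.252.0.0 - 106.255.255.255)
  106.252.128.0/17 (106.252.128.0 - 106.252.255.255)
Most specific is 106.252.128.0/17.

106.252.128.0/17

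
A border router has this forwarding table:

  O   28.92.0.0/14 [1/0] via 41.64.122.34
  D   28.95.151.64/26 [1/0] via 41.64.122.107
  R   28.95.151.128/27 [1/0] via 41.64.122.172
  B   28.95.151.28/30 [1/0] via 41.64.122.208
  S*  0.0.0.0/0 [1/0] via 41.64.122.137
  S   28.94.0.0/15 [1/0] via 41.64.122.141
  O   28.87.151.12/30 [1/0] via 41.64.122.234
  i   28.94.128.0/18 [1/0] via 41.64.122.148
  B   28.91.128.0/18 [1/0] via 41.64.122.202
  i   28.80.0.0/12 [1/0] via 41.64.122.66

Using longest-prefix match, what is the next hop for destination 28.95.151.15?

41.64.122.141

Routes whose prefix contains 28.95.151.15:
  0.0.0.0/0 (default, matches everything) -> 41.64.122.137
  28.80.0.0/12 (28.80.0.0 - 28.95.255.255) -> 41.64.122.66
  28.92.0.0/14 (28.92.0.0 - 28.95.255.255) -> 41.64.122.34
  28.94.0.0/15 (28.94.0.0 - 28.95.255.255) -> 41.64.122.141
More-specific entries that do NOT match:
  28.95.151.28/30 (28.95.151.28 - 28.95.151.31) does not contain 28.95.151.15
  28.87.151.12/30 (28.87.151.12 - 28.87.151.15) does not contain 28.95.151.15
  28.95.151.128/27 (28.95.151.128 - 28.95.151.159) does not contain 28.95.151.15
  28.95.151.64/26 (28.95.151.64 - 28.95.151.127) does not contain 28.95.151.15
  28.94.128.0/18 (28.94.128.0 - 28.94.191.255) does not contain 28.95.151.15
  28.91.128.0/18 (28.91.128.0 - 28.91.191.255) does not contain 28.95.151.15
Longest matching prefix is /15 -> next hop 41.64.122.141.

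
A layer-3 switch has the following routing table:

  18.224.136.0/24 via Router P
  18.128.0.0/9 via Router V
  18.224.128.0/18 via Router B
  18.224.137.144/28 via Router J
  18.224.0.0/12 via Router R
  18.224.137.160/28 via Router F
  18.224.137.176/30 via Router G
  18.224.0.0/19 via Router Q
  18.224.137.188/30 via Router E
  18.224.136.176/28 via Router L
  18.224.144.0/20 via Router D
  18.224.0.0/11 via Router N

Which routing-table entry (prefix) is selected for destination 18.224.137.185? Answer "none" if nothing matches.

Entries matching 18.224.137.185:
  18.128.0.0/9 (18.128.0.0 - 18.255.255.255)
  18.224.0.0/11 (18.224.0.0 - 18.255.255.255)
  18.224.0.0/12 (18.224.0.0 - 18.239.255.255)
  18.224.128.0/18 (18.224.128.0 - 18.224.191.255)
Most specific is 18.224.128.0/18.

18.224.128.0/18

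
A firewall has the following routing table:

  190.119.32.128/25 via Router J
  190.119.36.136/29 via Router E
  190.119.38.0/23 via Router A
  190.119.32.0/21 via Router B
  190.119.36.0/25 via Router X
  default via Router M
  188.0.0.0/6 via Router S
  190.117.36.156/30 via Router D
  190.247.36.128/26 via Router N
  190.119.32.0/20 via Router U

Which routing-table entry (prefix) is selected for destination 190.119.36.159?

Entries matching 190.119.36.159:
  0.0.0.0/0 (default, matches everything)
  188.0.0.0/6 (188.0.0.0 - 191.255.255.255)
  190.119.32.0/20 (190.119.32.0 - 190.119.47.255)
  190.119.32.0/21 (190.119.32.0 - 190.119.39.255)
Most specific is 190.119.32.0/21.

190.119.32.0/21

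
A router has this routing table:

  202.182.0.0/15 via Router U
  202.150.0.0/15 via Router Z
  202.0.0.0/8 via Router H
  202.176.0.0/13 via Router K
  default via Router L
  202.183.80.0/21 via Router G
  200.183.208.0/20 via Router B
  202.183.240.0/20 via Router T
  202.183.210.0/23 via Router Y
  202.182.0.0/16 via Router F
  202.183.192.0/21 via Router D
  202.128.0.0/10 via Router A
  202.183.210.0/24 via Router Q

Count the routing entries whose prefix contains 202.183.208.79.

Prefixes containing 202.183.208.79:
  0.0.0.0/0 (default, matches everything)
  202.0.0.0/8 (202.0.0.0 - 202.255.255.255)
  202.128.0.0/10 (202.128.0.0 - 202.191.255.255)
  202.176.0.0/13 (202.176.0.0 - 202.183.255.255)
  202.182.0.0/15 (202.182.0.0 - 202.183.255.255)
Total matching entries: 5.

5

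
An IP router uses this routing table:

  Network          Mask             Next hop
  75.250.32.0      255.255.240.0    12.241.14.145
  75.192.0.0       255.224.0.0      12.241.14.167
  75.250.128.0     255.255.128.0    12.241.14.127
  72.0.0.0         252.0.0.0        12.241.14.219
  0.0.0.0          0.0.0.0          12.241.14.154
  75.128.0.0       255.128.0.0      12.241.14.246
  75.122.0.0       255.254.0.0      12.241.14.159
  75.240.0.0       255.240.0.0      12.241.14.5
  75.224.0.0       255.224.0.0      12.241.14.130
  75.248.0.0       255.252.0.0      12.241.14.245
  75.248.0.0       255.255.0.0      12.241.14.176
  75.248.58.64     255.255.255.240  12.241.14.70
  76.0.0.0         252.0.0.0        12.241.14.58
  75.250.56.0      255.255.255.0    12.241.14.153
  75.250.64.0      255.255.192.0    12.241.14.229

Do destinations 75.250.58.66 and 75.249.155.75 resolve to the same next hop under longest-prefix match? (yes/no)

75.250.58.66: longest match 75.248.0.0/14 -> 12.241.14.245
75.249.155.75: longest match 75.248.0.0/14 -> 12.241.14.245

yes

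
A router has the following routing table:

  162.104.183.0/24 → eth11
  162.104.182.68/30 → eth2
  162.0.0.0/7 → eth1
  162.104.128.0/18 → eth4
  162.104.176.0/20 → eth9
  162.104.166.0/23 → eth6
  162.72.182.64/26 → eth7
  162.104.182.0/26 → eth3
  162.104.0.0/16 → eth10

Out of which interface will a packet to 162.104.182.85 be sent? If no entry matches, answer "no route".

Routes whose prefix contains 162.104.182.85:
  162.0.0.0/7 (162.0.0.0 - 163.255.255.255) -> eth1
  162.104.0.0/16 (162.104.0.0 - 162.104.255.255) -> eth10
  162.104.128.0/18 (162.104.128.0 - 162.104.191.255) -> eth4
  162.104.176.0/20 (162.104.176.0 - 162.104.191.255) -> eth9
More-specific entries that do NOT match:
  162.104.182.68/30 (162.104.182.68 - 162.104.182.71) does not contain 162.104.182.85
  162.72.182.64/26 (162.72.182.64 - 162.72.182.127) does not contain 162.104.182.85
  162.104.182.0/26 (162.104.182.0 - 162.104.182.63) does not contain 162.104.182.85
  162.104.183.0/24 (162.104.183.0 - 162.104.183.255) does not contain 162.104.182.85
  162.104.166.0/23 (162.104.166.0 - 162.104.167.255) does not contain 162.104.182.85
Longest matching prefix is /20 -> interface eth9.

eth9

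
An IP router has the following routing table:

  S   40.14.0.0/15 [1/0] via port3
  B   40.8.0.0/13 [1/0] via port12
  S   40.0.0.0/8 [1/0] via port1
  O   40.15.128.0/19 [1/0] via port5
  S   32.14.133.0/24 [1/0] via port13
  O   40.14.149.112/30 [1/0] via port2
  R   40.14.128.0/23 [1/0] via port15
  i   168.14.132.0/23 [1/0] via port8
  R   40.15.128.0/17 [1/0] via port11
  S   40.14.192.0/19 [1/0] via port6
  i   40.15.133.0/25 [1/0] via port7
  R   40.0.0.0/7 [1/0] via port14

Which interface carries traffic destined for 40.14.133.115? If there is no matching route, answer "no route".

Routes whose prefix contains 40.14.133.115:
  40.0.0.0/7 (40.0.0.0 - 41.255.255.255) -> port14
  40.0.0.0/8 (40.0.0.0 - 40.255.255.255) -> port1
  40.8.0.0/13 (40.8.0.0 - 40.15.255.255) -> port12
  40.14.0.0/15 (40.14.0.0 - 40.15.255.255) -> port3
More-specific entries that do NOT match:
  40.14.149.112/30 (40.14.149.112 - 40.14.149.115) does not contain 40.14.133.115
  40.15.133.0/25 (40.15.133.0 - 40.15.133.127) does not contain 40.14.133.115
  32.14.133.0/24 (32.14.133.0 - 32.14.133.255) does not contain 40.14.133.115
  40.14.128.0/23 (40.14.128.0 - 40.14.129.255) does not contain 40.14.133.115
  168.14.132.0/23 (168.14.132.0 - 168.14.133.255) does not contain 40.14.133.115
  40.15.128.0/19 (40.15.128.0 - 40.15.159.255) does not contain 40.14.133.115
  40.14.192.0/19 (40.14.192.0 - 40.14.223.255) does not contain 40.14.133.115
  40.15.128.0/17 (40.15.128.0 - 40.15.255.255) does not contain 40.14.133.115
Longest matching prefix is /15 -> interface port3.

port3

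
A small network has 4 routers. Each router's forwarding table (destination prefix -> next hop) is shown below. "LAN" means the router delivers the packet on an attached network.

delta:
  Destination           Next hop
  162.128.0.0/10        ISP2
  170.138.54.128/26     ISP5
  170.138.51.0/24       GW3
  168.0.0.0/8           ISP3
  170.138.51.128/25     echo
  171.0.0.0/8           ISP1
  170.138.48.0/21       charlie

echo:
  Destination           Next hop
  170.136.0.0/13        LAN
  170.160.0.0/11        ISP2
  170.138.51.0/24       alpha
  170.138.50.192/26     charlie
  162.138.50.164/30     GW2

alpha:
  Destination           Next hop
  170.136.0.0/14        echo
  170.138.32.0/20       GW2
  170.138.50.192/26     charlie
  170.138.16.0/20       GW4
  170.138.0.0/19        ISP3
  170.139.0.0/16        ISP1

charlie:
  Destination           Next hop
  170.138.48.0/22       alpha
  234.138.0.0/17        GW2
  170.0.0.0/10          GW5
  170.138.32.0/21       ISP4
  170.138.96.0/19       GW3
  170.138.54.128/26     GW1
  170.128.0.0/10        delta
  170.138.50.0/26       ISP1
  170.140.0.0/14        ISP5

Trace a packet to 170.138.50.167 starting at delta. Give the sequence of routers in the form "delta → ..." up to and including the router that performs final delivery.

At delta: longest match for 170.138.50.167 is 170.138.48.0/21 -> charlie
At charlie: longest match for 170.138.50.167 is 170.138.48.0/22 -> alpha
At alpha: longest match for 170.138.50.167 is 170.136.0.0/14 -> echo
At echo: longest match for 170.138.50.167 is 170.136.0.0/13 -> LAN

delta → charlie → alpha → echo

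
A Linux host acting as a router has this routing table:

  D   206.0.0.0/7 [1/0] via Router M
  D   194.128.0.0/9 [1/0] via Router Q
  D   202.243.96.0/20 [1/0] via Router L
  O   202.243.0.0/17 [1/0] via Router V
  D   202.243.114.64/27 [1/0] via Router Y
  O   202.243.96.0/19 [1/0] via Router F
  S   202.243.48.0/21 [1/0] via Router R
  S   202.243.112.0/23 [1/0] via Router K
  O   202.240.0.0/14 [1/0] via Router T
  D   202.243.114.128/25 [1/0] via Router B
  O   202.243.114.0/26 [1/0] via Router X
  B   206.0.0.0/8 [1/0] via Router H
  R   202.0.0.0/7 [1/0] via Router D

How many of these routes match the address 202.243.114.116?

4

Prefixes containing 202.243.114.116:
  202.0.0.0/7 (202.0.0.0 - 203.255.255.255)
  202.240.0.0/14 (202.240.0.0 - 202.243.255.255)
  202.243.0.0/17 (202.243.0.0 - 202.243.127.255)
  202.243.96.0/19 (202.243.96.0 - 202.243.127.255)
Total matching entries: 4.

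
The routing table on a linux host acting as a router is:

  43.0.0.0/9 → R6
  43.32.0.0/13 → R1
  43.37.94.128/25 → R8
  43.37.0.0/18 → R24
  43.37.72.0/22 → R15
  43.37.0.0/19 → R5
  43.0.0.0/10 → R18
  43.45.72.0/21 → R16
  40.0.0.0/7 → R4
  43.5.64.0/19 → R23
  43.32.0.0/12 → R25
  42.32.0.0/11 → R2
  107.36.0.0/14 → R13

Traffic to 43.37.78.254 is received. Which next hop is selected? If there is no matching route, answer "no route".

Routes whose prefix contains 43.37.78.254:
  43.0.0.0/9 (43.0.0.0 - 43.127.255.255) -> R6
  43.0.0.0/10 (43.0.0.0 - 43.63.255.255) -> R18
  43.32.0.0/12 (43.32.0.0 - 43.47.255.255) -> R25
  43.32.0.0/13 (43.32.0.0 - 43.39.255.255) -> R1
More-specific entries that do NOT match:
  43.37.94.128/25 (43.37.94.128 - 43.37.94.255) does not contain 43.37.78.254
  43.37.72.0/22 (43.37.72.0 - 43.37.75.255) does not contain 43.37.78.254
  43.45.72.0/21 (43.45.72.0 - 43.45.79.255) does not contain 43.37.78.254
  43.37.0.0/19 (43.37.0.0 - 43.37.31.255) does not contain 43.37.78.254
  43.5.64.0/19 (43.5.64.0 - 43.5.95.255) does not contain 43.37.78.254
  43.37.0.0/18 (43.37.0.0 - 43.37.63.255) does not contain 43.37.78.254
  107.36.0.0/14 (107.36.0.0 - 107.39.255.255) does not contain 43.37.78.254
Longest matching prefix is /13 -> next hop R1.

R1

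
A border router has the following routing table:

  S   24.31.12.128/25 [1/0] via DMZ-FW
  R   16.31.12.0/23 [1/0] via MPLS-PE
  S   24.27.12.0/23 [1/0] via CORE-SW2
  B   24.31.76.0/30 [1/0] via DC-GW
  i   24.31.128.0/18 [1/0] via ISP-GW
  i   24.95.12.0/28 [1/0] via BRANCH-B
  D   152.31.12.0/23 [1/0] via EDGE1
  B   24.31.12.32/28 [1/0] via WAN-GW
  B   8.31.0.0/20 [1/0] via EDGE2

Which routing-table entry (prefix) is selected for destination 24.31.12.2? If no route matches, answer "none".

none

24.31.12.2 is outside every listed prefix and there is no default route.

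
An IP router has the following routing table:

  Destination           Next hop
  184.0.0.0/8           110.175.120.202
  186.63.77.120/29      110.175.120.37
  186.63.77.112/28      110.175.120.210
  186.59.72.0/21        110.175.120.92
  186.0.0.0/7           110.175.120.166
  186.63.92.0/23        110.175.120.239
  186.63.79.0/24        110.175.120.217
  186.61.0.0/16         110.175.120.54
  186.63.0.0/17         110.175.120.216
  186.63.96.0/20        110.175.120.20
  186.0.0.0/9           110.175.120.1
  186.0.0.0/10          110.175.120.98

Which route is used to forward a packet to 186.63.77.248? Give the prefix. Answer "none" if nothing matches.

Entries matching 186.63.77.248:
  186.0.0.0/7 (186.0.0.0 - 187.255.255.255)
  186.0.0.0/9 (186.0.0.0 - 186.127.255.255)
  186.0.0.0/10 (186.0.0.0 - 186.63.255.255)
  186.63.0.0/17 (186.63.0.0 - 186.63.127.255)
Most specific is 186.63.0.0/17.

186.63.0.0/17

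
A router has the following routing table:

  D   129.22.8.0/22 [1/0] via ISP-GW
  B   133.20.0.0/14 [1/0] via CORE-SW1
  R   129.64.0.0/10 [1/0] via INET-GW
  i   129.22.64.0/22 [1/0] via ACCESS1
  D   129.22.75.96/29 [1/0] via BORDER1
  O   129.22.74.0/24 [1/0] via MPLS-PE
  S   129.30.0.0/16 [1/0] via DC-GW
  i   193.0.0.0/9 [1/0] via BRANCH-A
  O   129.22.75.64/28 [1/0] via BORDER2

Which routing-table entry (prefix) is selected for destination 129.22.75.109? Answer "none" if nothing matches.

none

129.22.75.109 is outside every listed prefix and there is no default route.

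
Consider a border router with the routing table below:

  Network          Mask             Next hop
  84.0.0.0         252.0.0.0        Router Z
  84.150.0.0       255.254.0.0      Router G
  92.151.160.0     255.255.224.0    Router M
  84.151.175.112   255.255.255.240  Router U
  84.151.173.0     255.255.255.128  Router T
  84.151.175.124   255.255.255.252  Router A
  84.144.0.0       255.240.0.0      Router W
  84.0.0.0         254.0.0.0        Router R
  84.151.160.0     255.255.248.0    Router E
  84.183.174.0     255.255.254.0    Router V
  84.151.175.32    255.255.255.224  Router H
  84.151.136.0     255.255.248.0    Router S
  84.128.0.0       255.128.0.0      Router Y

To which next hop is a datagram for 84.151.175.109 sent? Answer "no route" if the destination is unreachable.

Routes whose prefix contains 84.151.175.109:
  84.0.0.0/6 (84.0.0.0 - 87.255.255.255) -> Router Z
  84.0.0.0/7 (84.0.0.0 - 85.255.255.255) -> Router R
  84.128.0.0/9 (84.128.0.0 - 84.255.255.255) -> Router Y
  84.144.0.0/12 (84.144.0.0 - 84.159.255.255) -> Router W
  84.150.0.0/15 (84.150.0.0 - 84.151.255.255) -> Router G
More-specific entries that do NOT match:
  84.151.175.124/30 (84.151.175.124 - 84.151.175.127) does not contain 84.151.175.109
  84.151.175.112/28 (84.151.175.112 - 84.151.175.127) does not contain 84.151.175.109
  84.151.175.32/27 (84.151.175.32 - 84.151.175.63) does not contain 84.151.175.109
  84.151.173.0/25 (84.151.173.0 - 84.151.173.127) does not contain 84.151.175.109
  84.183.174.0/23 (84.183.174.0 - 84.183.175.255) does not contain 84.151.175.109
  84.151.160.0/21 (84.151.160.0 - 84.151.167.255) does not contain 84.151.175.109
  84.151.136.0/21 (84.151.136.0 - 84.151.143.255) does not contain 84.151.175.109
  92.151.160.0/19 (92.151.160.0 - 92.151.191.255) does not contain 84.151.175.109
Longest matching prefix is /15 -> next hop Router G.

Router G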